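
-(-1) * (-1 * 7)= -7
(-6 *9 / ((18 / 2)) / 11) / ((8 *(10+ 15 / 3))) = -1 / 220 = -0.00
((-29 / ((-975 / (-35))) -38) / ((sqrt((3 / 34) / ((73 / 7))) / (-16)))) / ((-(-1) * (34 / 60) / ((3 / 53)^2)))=730848 * sqrt(52122) / 4345523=38.40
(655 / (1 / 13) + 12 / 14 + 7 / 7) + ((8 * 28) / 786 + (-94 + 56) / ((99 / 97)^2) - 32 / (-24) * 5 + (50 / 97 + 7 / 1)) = 7405712913737 / 871789149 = 8494.84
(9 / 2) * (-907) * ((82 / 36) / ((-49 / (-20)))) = -185935 / 49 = -3794.59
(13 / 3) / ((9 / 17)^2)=3757 / 243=15.46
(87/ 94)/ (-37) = -87/ 3478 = -0.03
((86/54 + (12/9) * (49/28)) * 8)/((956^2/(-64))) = -3392/1542267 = -0.00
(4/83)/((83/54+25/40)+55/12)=864/120931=0.01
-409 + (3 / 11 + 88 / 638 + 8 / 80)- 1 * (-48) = -1149961 / 3190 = -360.49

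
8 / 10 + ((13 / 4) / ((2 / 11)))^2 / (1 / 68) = 1738229 / 80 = 21727.86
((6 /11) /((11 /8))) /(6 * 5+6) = 4 /363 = 0.01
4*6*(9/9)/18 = 4/3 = 1.33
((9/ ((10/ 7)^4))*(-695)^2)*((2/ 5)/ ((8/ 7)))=365319.05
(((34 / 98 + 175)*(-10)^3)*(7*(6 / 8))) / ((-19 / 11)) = 70884000 / 133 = 532962.41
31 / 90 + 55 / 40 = 619 / 360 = 1.72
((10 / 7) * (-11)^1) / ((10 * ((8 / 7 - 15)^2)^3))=-184877 / 832972004929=-0.00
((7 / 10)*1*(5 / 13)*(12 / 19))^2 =1764 / 61009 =0.03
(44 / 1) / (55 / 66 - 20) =-264 / 115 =-2.30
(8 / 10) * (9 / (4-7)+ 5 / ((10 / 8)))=4 / 5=0.80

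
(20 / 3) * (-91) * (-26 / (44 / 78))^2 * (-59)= 9200640540 / 121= 76038351.57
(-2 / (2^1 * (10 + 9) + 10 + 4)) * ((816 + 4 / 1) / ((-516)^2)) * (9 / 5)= -41 / 192296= -0.00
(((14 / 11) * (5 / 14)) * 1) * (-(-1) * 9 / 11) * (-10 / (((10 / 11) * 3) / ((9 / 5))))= -27 / 11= -2.45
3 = 3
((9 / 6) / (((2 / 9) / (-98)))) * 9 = -11907 / 2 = -5953.50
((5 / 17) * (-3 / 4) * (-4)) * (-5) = -75 / 17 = -4.41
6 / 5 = 1.20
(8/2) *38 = 152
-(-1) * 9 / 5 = 9 / 5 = 1.80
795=795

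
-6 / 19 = -0.32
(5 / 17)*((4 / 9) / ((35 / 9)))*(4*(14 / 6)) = 16 / 51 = 0.31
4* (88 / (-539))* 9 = -288 / 49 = -5.88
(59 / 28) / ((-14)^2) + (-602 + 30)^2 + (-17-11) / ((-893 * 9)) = 14431123638151 / 44107056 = 327184.01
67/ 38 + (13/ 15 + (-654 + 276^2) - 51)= 75473.63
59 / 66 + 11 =785 / 66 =11.89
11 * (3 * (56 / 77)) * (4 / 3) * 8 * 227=58112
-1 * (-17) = 17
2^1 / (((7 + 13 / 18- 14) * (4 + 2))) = -6 / 113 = -0.05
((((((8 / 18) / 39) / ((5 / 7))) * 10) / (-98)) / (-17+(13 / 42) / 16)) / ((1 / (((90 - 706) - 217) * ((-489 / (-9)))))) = -17379712 / 4005261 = -4.34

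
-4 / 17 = -0.24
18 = 18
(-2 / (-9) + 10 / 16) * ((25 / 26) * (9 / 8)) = 0.92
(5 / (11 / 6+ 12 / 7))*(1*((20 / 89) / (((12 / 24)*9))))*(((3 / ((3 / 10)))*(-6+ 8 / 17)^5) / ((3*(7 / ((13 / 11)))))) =-381630091648000 / 1864043644023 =-204.73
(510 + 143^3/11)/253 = 266347/253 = 1052.75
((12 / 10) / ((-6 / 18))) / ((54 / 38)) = -38 / 15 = -2.53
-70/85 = -14/17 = -0.82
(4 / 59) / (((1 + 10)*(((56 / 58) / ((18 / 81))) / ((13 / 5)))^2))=142129 / 64397025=0.00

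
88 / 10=44 / 5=8.80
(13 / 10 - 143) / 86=-1417 / 860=-1.65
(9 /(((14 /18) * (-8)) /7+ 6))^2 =6561 /2116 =3.10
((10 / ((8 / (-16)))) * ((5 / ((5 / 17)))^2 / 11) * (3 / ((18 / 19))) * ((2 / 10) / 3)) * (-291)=1065254 / 33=32280.42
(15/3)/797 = 5/797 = 0.01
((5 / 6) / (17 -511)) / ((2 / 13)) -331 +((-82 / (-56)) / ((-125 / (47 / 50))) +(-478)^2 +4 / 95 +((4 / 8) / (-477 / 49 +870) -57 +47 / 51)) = 271743101152618481 / 1191349162500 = 228096.94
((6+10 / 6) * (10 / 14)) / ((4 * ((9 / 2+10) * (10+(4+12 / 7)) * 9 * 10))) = 23 / 344520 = 0.00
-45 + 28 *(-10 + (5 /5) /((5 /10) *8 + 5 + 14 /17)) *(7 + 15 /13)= -5003799 /2171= -2304.84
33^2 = 1089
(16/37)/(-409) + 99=1498151/15133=99.00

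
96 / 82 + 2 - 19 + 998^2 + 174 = 40842649 / 41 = 996162.17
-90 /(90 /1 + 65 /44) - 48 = -39432 /805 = -48.98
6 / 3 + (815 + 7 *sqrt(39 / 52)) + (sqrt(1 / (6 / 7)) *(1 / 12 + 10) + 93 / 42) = 7 *sqrt(3) / 2 + 121 *sqrt(42) / 72 + 11469 / 14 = 836.17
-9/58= -0.16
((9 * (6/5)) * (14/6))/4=63/10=6.30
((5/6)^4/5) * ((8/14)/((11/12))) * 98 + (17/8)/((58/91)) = 1271459/137808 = 9.23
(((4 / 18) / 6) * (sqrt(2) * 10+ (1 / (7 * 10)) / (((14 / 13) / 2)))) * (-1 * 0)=0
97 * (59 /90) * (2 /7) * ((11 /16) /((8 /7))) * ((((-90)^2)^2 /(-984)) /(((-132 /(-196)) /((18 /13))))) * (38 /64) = -485524297125 /545792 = -889577.53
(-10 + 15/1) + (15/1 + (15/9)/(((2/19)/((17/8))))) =2575/48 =53.65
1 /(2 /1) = 1 /2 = 0.50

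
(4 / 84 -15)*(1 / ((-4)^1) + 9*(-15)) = 84937 / 42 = 2022.31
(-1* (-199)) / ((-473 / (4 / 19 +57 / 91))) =-0.35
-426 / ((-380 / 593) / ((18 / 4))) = 1136781 / 380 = 2991.53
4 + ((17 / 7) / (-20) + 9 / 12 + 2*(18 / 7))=342 / 35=9.77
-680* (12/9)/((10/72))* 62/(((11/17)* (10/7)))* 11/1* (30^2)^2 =-3901250304000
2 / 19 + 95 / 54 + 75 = 78863 / 1026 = 76.86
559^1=559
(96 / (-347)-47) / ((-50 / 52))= 49.17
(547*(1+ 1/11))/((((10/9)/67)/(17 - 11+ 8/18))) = 12753852/55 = 231888.22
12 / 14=6 / 7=0.86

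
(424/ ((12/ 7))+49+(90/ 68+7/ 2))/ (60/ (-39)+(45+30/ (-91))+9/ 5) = 6988345/ 1042644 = 6.70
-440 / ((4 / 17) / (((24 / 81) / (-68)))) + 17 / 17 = 9.15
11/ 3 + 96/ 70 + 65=7354/ 105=70.04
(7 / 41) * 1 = 7 / 41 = 0.17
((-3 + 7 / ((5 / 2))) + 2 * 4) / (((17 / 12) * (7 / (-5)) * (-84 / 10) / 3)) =1170 / 833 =1.40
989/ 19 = 52.05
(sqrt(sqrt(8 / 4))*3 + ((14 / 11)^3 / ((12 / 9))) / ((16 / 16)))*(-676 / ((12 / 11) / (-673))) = 78023582 / 121 + 1251107*2^(1 / 4) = 2132648.34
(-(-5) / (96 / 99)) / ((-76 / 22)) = -1815 / 1216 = -1.49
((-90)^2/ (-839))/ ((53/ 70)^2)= -39690000/ 2356751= -16.84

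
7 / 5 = 1.40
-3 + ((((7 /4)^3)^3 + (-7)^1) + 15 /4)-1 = 38453063 /262144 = 146.69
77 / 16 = 4.81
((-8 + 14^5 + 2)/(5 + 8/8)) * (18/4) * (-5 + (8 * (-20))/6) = -12773177.50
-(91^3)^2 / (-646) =567869252041 / 646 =879054569.72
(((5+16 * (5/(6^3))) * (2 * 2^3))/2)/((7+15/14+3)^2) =45472/129735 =0.35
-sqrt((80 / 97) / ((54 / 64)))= -16*sqrt(2910) / 873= -0.99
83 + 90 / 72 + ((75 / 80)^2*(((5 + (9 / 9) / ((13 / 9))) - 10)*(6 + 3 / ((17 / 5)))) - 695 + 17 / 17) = -635.81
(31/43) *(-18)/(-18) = 31/43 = 0.72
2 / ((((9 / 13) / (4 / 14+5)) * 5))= 962 / 315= 3.05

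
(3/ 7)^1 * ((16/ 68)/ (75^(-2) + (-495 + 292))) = -33750/ 67941503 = -0.00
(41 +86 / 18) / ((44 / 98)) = 101.96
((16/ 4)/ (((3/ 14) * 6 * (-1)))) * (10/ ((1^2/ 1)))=-31.11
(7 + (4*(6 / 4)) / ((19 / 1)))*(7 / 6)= 973 / 114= 8.54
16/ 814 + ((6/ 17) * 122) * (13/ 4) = 968389/ 6919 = 139.96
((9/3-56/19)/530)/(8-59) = -1/513570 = -0.00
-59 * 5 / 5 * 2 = -118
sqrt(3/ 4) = sqrt(3)/ 2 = 0.87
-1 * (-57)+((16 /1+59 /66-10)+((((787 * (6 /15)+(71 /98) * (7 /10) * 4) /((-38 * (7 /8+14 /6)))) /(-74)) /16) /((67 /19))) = 10244963941 /160341720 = 63.89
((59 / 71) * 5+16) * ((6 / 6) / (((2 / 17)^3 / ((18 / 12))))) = 21091509 / 1136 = 18566.47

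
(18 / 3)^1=6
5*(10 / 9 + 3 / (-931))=46415 / 8379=5.54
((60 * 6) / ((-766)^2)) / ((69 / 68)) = 2040 / 3373847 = 0.00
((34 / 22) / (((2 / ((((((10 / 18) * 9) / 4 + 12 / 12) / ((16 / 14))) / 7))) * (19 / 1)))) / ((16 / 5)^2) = 3825 / 3424256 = 0.00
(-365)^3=-48627125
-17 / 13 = -1.31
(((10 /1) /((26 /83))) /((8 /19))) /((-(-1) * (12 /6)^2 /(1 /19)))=1.00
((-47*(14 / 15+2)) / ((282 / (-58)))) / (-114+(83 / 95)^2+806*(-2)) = -2303180 / 140132349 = -0.02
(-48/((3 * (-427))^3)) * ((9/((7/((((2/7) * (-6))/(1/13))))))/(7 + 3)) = -1248/19074348335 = -0.00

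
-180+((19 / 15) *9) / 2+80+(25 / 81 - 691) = -635843 / 810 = -784.99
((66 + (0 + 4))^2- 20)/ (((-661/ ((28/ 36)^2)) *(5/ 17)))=-813008/ 53541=-15.18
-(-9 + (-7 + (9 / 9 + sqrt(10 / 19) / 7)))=15 - sqrt(190) / 133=14.90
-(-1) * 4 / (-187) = -0.02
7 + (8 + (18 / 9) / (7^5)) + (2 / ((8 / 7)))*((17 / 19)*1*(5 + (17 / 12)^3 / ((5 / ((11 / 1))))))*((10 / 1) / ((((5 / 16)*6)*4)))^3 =264327890159 / 4655875140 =56.77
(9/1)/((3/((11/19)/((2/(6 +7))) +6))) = 1113/38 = 29.29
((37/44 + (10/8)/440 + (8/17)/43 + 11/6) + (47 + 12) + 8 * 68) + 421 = 1026.69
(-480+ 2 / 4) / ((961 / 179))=-171661 / 1922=-89.31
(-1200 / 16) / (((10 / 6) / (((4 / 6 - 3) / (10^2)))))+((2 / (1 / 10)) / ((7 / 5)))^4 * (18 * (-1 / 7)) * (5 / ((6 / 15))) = -449999647053 / 336140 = -1338726.86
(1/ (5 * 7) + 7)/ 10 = 123/ 175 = 0.70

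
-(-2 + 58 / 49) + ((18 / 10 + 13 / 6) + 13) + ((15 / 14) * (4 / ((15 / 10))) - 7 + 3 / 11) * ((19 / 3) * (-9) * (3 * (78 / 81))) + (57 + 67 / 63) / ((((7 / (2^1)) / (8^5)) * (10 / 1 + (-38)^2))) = 36287192611 / 35266770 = 1028.93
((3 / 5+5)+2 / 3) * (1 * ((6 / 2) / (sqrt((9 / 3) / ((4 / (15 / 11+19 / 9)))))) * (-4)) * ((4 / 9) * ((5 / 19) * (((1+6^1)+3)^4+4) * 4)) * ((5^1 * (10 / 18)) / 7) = -752300800 * sqrt(2838) / 463239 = -86515.24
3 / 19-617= -11720 / 19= -616.84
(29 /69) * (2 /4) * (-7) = -1.47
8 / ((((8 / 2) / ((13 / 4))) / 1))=13 / 2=6.50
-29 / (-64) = 29 / 64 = 0.45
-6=-6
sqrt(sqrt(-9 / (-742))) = sqrt(3) * 742^(3 / 4) / 742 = 0.33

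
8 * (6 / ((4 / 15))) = 180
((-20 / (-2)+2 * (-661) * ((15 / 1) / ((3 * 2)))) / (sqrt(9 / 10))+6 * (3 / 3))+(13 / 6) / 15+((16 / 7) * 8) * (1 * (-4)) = -3295 * sqrt(10) / 3- 42209 / 630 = -3540.23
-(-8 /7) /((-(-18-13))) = 8 /217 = 0.04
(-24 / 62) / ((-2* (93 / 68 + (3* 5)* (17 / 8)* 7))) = 272 / 315487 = 0.00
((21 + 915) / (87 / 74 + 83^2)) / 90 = 296 / 196105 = 0.00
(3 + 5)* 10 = 80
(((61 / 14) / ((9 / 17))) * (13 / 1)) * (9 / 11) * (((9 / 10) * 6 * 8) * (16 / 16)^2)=1455948 / 385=3781.68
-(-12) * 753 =9036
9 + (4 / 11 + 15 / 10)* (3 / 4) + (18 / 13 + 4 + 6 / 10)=16.38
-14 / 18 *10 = -70 / 9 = -7.78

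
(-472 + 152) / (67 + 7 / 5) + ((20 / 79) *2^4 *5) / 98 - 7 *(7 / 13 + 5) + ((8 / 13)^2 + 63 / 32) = -146389536829 / 3579776928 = -40.89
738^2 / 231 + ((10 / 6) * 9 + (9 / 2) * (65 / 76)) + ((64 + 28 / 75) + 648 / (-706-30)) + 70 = 50677570751 / 20189400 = 2510.11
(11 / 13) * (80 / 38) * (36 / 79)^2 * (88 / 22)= 2280960 / 1541527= 1.48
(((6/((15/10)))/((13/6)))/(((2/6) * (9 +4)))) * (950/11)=68400/1859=36.79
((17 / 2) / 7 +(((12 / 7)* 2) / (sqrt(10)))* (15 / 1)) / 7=17 / 98 +36* sqrt(10) / 49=2.50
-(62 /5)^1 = -12.40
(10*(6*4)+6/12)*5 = 2405/2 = 1202.50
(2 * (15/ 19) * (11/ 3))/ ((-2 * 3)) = -55/ 57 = -0.96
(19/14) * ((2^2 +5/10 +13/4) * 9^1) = 5301/56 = 94.66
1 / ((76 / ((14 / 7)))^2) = 1 / 1444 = 0.00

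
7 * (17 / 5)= 119 / 5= 23.80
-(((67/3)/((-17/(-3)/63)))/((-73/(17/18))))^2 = -219961/21316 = -10.32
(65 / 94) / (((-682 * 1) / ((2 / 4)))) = -65 / 128216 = -0.00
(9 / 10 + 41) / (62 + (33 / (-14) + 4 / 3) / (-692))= 6088908 / 9010055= 0.68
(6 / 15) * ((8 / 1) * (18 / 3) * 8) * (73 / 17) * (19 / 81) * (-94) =-33376768 / 2295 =-14543.25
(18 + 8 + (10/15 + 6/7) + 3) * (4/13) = 2564/273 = 9.39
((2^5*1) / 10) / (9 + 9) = 8 / 45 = 0.18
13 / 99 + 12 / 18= 79 / 99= 0.80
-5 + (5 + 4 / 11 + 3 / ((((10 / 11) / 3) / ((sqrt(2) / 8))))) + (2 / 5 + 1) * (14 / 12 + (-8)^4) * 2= 11474.18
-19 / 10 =-1.90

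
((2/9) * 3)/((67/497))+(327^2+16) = 21496939/201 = 106949.95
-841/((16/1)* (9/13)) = -10933/144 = -75.92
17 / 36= 0.47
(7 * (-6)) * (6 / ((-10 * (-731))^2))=-63 / 13359025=-0.00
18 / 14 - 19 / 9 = -52 / 63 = -0.83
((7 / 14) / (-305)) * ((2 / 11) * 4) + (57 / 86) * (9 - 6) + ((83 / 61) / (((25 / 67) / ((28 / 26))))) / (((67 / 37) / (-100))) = -805992787 / 3750890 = -214.88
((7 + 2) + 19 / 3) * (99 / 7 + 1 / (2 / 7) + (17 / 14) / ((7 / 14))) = 6463 / 21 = 307.76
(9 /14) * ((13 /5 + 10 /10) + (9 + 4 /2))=657 /70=9.39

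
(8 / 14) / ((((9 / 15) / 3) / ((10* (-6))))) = -1200 / 7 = -171.43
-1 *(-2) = 2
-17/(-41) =17/41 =0.41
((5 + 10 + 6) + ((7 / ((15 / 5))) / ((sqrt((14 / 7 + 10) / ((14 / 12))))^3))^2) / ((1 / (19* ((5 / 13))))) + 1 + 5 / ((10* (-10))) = 33723755101 / 218350080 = 154.45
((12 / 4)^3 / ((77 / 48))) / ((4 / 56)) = 2592 / 11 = 235.64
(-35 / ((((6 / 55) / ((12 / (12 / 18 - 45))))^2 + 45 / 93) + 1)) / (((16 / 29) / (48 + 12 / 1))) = -12849519375 / 5557759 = -2312.00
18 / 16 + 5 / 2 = 29 / 8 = 3.62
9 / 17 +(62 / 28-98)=-22671 / 238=-95.26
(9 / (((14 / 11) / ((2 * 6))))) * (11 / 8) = 3267 / 28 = 116.68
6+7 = 13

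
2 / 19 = 0.11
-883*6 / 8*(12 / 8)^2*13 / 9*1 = -34437 / 16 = -2152.31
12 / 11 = 1.09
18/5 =3.60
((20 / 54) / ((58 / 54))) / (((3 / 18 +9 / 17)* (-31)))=-1020 / 63829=-0.02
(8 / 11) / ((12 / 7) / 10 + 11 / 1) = 280 / 4301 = 0.07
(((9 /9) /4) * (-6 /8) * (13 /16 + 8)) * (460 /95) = -9729 /1216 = -8.00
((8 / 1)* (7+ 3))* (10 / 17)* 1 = 800 / 17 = 47.06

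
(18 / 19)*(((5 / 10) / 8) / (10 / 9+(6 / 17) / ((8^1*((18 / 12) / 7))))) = 1377 / 30628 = 0.04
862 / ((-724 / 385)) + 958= 180861 / 362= 499.62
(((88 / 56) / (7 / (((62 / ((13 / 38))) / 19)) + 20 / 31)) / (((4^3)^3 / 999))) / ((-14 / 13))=-492063 / 122028032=-0.00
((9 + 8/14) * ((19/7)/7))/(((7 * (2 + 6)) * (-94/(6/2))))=-0.00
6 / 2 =3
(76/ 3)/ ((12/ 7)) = 133/ 9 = 14.78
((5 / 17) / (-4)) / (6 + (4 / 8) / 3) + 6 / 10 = 3699 / 6290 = 0.59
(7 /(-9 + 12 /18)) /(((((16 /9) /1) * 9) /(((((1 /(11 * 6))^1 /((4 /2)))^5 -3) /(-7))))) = -24044785459 /1068657131520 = -0.02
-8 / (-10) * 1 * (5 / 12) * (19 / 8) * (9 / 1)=7.12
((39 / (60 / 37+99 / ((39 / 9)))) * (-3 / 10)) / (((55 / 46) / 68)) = -27.20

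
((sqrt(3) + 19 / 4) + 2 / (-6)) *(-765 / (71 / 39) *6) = -1581255 / 142 - 179010 *sqrt(3) / 71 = -15502.56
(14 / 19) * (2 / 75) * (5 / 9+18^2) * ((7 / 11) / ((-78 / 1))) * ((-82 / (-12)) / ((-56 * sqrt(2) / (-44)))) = -838327 * sqrt(2) / 6002100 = -0.20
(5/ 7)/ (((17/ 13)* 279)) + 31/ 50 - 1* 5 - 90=-156672269/ 1660050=-94.38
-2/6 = -0.33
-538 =-538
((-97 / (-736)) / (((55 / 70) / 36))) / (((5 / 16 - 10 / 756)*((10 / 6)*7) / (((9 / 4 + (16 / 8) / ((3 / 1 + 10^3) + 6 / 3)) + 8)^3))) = 1283323732344594801 / 688642002950000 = 1863.56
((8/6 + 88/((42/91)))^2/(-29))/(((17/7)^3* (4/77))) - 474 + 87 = -298542375/142477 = -2095.37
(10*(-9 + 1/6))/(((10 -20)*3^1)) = 53/18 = 2.94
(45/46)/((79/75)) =0.93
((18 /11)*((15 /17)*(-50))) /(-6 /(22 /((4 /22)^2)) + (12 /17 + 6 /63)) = -17151750 /188191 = -91.14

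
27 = 27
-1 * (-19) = 19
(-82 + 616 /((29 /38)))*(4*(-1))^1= -84120 /29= -2900.69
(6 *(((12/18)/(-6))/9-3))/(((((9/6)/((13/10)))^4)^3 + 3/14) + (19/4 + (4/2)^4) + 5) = -318345035113580384/555406344314492049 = -0.57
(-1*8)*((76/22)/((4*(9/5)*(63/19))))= -7220/6237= -1.16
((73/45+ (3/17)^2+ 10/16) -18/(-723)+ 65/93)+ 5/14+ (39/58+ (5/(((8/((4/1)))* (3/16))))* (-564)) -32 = -1190981959414427/157788416520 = -7547.97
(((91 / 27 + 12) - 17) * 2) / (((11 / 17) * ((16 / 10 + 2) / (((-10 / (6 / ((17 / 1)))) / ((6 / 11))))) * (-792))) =-7225 / 78732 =-0.09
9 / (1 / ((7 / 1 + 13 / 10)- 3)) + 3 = 507 / 10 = 50.70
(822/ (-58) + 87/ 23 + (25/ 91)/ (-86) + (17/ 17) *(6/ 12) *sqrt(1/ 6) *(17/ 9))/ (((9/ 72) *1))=-217003420/ 2609971 + 34 *sqrt(6)/ 27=-80.06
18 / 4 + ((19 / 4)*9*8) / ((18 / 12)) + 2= 469 / 2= 234.50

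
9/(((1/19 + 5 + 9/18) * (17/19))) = 6498/3587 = 1.81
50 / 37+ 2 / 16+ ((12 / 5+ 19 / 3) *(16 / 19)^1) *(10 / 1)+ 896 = 16383053 / 16872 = 971.02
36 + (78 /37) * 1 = 1410 /37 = 38.11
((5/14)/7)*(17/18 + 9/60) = 197/3528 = 0.06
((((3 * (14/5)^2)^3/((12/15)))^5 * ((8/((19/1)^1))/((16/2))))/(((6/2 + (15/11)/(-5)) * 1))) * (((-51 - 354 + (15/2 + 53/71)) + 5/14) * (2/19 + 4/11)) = -155891625808424894983260098283776240205692928/38193166255950927734375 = -4081662797049071956476.88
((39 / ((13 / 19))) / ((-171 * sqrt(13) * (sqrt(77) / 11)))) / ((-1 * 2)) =sqrt(1001) / 546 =0.06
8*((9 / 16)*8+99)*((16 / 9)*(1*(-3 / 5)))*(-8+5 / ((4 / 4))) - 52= 12988 / 5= 2597.60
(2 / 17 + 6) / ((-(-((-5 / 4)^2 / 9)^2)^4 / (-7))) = 134595740475586510848 / 2593994140625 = 51887449.69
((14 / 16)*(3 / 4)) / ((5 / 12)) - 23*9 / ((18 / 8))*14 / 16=-3157 / 40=-78.92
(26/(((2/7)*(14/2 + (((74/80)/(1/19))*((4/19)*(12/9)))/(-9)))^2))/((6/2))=297675/116714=2.55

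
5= 5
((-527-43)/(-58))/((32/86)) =12255/464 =26.41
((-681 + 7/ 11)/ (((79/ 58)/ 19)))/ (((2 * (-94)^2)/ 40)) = -41236840/ 1919621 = -21.48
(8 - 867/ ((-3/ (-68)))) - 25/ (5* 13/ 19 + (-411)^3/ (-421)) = -19644.00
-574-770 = -1344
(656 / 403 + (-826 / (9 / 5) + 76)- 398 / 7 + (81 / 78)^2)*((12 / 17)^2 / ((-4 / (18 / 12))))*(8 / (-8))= -1730976693 / 21196994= -81.66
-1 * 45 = -45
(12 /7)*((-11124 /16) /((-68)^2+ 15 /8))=-66744 /259049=-0.26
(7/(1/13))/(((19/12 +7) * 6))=182/103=1.77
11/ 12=0.92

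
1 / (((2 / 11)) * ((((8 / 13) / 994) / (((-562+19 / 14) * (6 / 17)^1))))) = -239072691 / 136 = -1757887.43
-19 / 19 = -1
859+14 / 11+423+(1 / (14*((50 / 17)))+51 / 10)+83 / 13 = 129607641 / 100100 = 1294.78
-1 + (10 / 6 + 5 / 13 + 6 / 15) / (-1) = -673 / 195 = -3.45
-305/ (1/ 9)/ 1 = -2745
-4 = -4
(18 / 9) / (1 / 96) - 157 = 35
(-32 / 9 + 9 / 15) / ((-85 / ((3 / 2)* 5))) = 133 / 510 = 0.26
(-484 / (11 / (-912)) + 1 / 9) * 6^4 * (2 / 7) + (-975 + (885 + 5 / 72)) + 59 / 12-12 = 7488819713 / 504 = 14858769.27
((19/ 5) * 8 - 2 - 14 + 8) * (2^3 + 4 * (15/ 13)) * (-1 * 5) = -18368/ 13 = -1412.92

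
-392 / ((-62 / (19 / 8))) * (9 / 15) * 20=5586 / 31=180.19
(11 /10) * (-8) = -44 /5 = -8.80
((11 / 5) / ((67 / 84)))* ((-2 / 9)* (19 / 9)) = -11704 / 9045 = -1.29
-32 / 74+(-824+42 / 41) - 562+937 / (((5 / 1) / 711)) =1000127699 / 7585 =131855.99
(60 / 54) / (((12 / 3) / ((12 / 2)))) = 5 / 3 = 1.67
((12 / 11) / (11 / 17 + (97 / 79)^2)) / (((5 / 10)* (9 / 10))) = 2121940 / 1885983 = 1.13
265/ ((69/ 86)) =22790/ 69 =330.29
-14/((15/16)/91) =-20384/15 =-1358.93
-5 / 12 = -0.42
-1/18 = -0.06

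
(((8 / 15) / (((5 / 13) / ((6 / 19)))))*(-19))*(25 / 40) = -5.20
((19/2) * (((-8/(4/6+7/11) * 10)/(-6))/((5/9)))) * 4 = 30096/43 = 699.91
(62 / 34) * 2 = 62 / 17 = 3.65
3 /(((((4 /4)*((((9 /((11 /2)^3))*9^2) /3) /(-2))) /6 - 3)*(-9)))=1331 /12465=0.11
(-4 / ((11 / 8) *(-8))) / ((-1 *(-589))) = 4 / 6479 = 0.00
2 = 2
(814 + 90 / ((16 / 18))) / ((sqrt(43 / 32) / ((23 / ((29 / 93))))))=7830879 * sqrt(86) / 1247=58236.23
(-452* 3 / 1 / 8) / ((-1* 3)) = 113 / 2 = 56.50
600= 600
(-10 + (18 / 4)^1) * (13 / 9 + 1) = -121 / 9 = -13.44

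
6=6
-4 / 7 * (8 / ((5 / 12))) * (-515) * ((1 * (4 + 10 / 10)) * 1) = 197760 / 7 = 28251.43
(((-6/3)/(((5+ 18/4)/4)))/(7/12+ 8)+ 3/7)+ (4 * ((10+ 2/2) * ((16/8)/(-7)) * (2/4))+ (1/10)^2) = -8144401/1369900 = -5.95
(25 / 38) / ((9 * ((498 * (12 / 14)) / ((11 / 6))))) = 1925 / 6131376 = 0.00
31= 31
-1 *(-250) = 250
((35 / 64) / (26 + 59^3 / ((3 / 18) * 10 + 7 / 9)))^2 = 148225 / 3500787849511936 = 0.00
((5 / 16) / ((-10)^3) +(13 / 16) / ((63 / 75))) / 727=64979 / 48854400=0.00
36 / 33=12 / 11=1.09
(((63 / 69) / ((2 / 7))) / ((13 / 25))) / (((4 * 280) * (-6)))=-0.00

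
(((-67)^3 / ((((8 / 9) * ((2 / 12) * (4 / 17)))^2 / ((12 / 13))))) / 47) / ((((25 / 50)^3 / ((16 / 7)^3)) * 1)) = -97328716190208 / 209573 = -464414386.35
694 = 694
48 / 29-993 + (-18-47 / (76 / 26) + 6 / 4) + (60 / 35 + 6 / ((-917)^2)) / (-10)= -474493866101 / 463329839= -1024.10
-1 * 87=-87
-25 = -25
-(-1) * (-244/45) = -5.42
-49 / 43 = -1.14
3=3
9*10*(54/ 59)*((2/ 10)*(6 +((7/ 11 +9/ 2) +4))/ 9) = 17982/ 649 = 27.71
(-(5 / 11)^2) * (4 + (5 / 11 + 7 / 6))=-1.16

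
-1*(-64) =64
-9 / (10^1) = -9 / 10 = -0.90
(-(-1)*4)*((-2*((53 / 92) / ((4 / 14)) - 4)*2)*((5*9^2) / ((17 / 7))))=2069550 / 391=5292.97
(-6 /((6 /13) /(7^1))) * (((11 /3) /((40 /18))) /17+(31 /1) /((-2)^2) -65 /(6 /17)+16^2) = -3697967 /510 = -7250.92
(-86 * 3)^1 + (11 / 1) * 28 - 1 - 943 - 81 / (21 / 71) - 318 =-10401 / 7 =-1485.86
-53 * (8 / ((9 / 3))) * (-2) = 848 / 3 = 282.67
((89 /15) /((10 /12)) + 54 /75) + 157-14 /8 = 16309 /100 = 163.09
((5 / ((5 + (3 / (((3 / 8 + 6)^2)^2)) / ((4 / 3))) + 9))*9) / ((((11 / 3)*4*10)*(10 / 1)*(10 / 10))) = 20295603 / 9261709600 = 0.00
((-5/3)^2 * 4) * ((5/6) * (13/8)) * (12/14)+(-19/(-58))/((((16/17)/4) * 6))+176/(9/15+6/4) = 2833703/29232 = 96.94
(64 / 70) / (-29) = -32 / 1015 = -0.03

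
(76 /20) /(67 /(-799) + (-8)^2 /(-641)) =-9731021 /470415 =-20.69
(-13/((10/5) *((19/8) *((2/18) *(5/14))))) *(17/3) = -37128/95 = -390.82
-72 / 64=-9 / 8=-1.12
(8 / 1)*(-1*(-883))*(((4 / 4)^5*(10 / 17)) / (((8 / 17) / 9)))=79470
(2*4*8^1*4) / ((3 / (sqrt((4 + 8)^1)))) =512*sqrt(3) / 3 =295.60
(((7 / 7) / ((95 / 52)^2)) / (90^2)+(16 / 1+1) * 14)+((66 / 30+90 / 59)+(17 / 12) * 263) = 2649543008411 / 4313047500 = 614.31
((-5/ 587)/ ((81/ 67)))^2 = 112225/ 2260717209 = 0.00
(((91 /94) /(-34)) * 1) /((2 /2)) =-91 /3196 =-0.03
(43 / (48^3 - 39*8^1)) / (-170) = -43 / 18747600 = -0.00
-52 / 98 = -26 / 49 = -0.53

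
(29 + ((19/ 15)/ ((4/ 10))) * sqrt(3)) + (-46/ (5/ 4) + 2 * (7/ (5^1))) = -5 + 19 * sqrt(3)/ 6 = 0.48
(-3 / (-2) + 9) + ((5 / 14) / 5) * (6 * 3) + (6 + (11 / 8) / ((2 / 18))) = 1689 / 56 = 30.16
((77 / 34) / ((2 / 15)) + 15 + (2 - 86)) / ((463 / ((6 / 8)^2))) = -31833 / 503744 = -0.06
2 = 2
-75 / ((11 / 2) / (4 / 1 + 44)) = -7200 / 11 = -654.55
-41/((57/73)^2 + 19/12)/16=-655467/560956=-1.17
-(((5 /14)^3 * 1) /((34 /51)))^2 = -140625 /30118144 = -0.00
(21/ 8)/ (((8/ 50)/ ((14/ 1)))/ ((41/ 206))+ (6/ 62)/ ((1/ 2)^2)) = 5.91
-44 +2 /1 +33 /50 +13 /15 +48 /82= -39.89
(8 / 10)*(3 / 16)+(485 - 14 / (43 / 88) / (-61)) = 25475609 / 52460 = 485.62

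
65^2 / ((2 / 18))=38025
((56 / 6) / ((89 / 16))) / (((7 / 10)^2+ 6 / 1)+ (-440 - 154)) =-6400 / 2240931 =-0.00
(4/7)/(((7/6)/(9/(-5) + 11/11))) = -96/245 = -0.39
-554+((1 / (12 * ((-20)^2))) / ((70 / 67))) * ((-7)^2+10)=-186140047 / 336000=-553.99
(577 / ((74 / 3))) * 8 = 6924 / 37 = 187.14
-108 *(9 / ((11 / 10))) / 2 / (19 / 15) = -72900 / 209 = -348.80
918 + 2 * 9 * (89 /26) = 979.62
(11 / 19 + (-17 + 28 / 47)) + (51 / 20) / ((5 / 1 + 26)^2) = -271571497 / 17163460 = -15.82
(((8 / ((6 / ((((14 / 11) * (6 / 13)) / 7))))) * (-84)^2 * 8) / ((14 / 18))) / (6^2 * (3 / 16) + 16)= 663552 / 1859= 356.94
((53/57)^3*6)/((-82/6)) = -297754/843657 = -0.35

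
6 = 6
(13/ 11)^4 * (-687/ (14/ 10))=-98107035/ 102487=-957.26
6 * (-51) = -306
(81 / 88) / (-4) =-81 / 352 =-0.23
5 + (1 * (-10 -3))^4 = 28566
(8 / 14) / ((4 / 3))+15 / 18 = 53 / 42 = 1.26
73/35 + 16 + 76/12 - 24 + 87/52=11423/5460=2.09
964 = 964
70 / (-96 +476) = 7 / 38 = 0.18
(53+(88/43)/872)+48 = 101.00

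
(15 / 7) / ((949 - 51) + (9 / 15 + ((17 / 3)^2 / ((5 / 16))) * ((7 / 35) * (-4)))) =3375 / 1285823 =0.00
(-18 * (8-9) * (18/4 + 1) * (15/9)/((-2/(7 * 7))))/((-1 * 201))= 2695/134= 20.11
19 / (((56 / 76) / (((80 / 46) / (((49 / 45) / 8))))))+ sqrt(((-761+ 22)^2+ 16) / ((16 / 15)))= 2599200 / 7889+ sqrt(8192055) / 4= 1045.02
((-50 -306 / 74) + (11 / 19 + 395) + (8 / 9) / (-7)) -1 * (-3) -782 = -19384550 / 44289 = -437.68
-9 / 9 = -1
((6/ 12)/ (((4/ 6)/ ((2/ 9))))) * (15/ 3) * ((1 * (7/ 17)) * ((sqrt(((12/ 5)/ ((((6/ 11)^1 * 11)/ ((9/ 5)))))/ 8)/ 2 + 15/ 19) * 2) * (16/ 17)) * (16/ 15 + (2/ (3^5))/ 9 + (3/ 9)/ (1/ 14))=12289984/ 3532005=3.48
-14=-14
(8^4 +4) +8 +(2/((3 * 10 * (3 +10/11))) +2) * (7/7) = 2650961/645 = 4110.02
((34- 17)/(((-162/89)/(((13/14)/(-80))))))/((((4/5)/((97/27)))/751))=1432827643/3919104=365.60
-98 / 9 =-10.89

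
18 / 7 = 2.57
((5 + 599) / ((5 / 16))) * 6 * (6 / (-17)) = -347904 / 85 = -4092.99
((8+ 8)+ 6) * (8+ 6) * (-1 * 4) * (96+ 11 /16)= -119119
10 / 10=1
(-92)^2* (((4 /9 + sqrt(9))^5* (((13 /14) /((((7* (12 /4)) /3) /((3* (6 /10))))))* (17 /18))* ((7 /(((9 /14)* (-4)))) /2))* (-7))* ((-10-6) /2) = -187432303198504 /2657205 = -70537389.17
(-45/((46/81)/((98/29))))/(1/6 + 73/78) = -242.86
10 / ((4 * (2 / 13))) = 65 / 4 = 16.25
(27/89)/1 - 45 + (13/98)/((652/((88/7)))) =-222393275/4975901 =-44.69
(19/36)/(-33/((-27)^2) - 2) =-513/1988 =-0.26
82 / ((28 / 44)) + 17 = 145.86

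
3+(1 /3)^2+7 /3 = 49 /9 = 5.44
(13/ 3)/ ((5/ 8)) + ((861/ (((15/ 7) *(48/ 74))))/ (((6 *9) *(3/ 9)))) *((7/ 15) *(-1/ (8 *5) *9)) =478069/ 144000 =3.32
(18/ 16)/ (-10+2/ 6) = -27/ 232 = -0.12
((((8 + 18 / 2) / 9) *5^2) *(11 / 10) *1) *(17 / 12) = 15895 / 216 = 73.59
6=6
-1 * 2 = -2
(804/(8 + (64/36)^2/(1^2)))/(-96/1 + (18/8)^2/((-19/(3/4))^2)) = -250770816/334148797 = -0.75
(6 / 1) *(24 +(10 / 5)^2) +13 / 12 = 2029 / 12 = 169.08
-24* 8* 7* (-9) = 12096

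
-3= -3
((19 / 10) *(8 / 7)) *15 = 228 / 7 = 32.57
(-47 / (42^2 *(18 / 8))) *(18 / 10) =-47 / 2205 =-0.02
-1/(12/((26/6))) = -0.36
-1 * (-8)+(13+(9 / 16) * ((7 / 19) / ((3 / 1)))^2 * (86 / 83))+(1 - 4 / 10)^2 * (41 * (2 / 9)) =145553003 / 5992600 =24.29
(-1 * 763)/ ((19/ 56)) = -42728/ 19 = -2248.84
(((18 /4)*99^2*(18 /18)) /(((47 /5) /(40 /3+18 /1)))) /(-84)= -49005 /28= -1750.18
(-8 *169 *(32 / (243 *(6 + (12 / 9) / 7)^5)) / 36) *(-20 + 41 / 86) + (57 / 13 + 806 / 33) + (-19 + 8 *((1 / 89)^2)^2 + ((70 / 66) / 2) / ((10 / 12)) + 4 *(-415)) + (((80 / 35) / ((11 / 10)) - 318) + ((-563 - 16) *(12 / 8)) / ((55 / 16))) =-28472590763383437464054 / 12836357246597259375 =-2218.12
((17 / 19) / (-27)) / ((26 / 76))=-34 / 351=-0.10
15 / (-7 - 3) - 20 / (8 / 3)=-9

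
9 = 9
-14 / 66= -7 / 33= -0.21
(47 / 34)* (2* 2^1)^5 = 24064 / 17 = 1415.53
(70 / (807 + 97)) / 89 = 35 / 40228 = 0.00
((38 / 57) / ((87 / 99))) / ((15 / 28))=616 / 435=1.42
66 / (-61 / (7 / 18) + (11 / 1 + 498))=462 / 2465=0.19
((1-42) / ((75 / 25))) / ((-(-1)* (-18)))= 41 / 54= 0.76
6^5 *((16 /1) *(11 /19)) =1368576 /19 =72030.32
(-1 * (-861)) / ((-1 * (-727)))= 861 / 727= 1.18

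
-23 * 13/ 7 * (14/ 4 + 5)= -5083/ 14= -363.07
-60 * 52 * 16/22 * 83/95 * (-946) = 35632896/19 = 1875415.58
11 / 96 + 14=1355 / 96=14.11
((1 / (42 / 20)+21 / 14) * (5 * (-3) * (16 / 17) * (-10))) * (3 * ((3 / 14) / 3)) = 49800 / 833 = 59.78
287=287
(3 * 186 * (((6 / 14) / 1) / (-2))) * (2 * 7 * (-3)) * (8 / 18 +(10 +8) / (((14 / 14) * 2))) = 47430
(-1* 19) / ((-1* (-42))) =-19 / 42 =-0.45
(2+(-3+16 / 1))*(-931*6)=-83790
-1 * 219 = -219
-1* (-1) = 1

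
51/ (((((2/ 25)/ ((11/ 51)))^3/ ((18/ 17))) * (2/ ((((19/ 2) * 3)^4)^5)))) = 2725807580268232833840507669225159083296875/ 41213231104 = 66139138020742961882392570000000.00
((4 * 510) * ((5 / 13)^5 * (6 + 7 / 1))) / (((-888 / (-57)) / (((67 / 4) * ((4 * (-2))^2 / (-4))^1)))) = -4057687500 / 1056757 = -3839.75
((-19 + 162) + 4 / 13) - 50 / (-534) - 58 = 296428 / 3471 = 85.40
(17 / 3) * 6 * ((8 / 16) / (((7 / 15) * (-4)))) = -255 / 28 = -9.11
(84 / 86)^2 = 1764 / 1849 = 0.95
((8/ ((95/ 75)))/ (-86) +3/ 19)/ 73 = 69/ 59641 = 0.00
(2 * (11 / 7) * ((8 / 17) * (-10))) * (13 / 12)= -5720 / 357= -16.02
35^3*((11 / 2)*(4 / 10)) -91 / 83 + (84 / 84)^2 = 7828967 / 83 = 94324.90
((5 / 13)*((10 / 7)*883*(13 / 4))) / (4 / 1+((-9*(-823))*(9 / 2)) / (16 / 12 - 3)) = -110375 / 1399643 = -0.08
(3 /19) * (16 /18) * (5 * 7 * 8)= 2240 /57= 39.30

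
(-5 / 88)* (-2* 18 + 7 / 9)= 1585 / 792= 2.00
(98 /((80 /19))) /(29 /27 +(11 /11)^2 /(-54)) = 441 /20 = 22.05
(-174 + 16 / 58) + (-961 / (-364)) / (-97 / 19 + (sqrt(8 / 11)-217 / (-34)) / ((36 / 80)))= -4470574186211045 / 25778877026812-3007805070* sqrt(22) / 222231698507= -173.48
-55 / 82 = -0.67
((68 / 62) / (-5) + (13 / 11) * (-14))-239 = -436079 / 1705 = -255.76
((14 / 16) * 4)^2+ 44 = 225 / 4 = 56.25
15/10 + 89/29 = 265/58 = 4.57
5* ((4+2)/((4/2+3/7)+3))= 105/19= 5.53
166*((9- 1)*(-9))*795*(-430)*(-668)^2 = 1823178092428800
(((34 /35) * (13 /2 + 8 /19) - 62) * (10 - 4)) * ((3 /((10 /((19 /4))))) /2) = -330831 /1400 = -236.31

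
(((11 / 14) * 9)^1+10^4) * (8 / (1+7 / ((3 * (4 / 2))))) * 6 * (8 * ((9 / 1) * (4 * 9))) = 52291671552 / 91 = 574633753.32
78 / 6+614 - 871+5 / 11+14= -2525 / 11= -229.55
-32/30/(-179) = 16/2685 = 0.01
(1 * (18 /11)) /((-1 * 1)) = -18 /11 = -1.64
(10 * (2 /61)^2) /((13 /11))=440 /48373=0.01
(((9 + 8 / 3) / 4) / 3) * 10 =175 / 18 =9.72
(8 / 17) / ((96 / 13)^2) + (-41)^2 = 32920873 / 19584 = 1681.01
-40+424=384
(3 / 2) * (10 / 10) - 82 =-161 / 2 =-80.50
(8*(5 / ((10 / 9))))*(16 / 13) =576 / 13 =44.31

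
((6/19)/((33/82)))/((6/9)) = 246/209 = 1.18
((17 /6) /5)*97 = 1649 /30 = 54.97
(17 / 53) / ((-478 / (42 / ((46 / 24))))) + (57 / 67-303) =-5898194232 / 19519847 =-302.16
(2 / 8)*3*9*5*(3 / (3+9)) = 135 / 16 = 8.44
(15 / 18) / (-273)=-0.00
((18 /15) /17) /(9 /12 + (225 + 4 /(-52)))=0.00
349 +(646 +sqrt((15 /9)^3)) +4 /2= 5 * sqrt(15) /9 +997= 999.15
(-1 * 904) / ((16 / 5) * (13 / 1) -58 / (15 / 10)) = -3390 / 11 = -308.18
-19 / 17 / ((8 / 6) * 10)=-57 / 680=-0.08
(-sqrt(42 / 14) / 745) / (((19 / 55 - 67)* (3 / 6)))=11* sqrt(3) / 273117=0.00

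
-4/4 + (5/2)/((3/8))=17/3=5.67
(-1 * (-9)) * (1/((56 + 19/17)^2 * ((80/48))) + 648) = 27493251363/4714205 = 5832.00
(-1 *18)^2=324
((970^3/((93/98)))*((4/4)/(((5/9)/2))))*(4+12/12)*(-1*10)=-5366517240000/31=-173113459354.84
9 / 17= 0.53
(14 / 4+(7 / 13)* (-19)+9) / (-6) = -59 / 156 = -0.38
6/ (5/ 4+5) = 24/ 25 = 0.96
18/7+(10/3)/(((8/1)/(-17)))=-379/84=-4.51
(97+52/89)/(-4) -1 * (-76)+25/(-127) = 2324217/45212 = 51.41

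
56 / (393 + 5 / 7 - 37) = 392 / 2497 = 0.16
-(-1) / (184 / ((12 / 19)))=3 / 874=0.00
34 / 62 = 0.55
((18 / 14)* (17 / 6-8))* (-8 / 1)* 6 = 2232 / 7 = 318.86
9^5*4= 236196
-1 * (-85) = 85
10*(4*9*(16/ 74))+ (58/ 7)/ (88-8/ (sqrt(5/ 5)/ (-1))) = 968753/ 12432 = 77.92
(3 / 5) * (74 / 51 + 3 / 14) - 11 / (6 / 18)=-38081 / 1190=-32.00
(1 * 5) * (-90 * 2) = -900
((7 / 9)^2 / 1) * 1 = 49 / 81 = 0.60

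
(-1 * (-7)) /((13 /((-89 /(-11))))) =623 /143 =4.36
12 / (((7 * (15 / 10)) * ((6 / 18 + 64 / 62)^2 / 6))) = 415152 / 112903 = 3.68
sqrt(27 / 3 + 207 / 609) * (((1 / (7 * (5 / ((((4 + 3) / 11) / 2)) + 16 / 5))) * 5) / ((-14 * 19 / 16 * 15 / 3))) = -40 * sqrt(96222) / 8936669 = -0.00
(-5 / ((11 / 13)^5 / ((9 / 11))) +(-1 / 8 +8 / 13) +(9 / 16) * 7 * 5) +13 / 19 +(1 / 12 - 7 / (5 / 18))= -13.69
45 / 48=15 / 16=0.94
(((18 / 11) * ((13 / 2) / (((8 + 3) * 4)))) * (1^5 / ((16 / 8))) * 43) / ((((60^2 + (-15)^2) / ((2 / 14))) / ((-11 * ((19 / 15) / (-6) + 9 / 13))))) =-24209 / 23562000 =-0.00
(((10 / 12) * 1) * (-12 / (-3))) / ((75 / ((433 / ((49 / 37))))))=32042 / 2205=14.53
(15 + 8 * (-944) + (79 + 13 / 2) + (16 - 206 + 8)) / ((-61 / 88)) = 671748 / 61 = 11012.26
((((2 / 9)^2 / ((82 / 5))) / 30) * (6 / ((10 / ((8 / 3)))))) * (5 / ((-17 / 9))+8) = 728 / 846855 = 0.00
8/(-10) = -4/5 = -0.80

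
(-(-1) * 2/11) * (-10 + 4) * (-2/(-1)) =-24/11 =-2.18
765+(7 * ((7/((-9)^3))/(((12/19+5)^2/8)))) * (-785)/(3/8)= 20043502055/25038963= 800.49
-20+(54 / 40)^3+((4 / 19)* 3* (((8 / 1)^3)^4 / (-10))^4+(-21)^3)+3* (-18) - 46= 1070435769529469910793714477087121345159369853 / 760000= 1408468117801934093149624000000000000000.00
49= 49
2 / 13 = 0.15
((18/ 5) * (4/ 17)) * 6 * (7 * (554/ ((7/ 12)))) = 2871936/ 85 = 33787.48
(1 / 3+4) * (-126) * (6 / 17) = -3276 / 17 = -192.71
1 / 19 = 0.05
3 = 3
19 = 19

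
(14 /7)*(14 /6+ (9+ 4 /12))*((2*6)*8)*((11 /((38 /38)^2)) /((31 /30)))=739200 /31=23845.16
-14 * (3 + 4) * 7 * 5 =-3430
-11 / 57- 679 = -38714 / 57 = -679.19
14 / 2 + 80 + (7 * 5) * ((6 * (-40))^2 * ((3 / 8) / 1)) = 756087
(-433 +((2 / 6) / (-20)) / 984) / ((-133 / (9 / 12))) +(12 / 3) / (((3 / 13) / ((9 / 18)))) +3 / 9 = 119792161 / 10469760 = 11.44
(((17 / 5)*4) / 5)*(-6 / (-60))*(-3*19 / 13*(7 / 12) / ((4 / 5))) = -2261 / 2600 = -0.87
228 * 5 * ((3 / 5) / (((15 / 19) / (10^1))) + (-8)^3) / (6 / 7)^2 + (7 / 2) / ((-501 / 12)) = -392113036 / 501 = -782660.75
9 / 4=2.25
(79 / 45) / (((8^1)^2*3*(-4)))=-79 / 34560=-0.00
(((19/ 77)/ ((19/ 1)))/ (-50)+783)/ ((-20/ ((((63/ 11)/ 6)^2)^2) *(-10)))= 83753214867/ 25768160000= 3.25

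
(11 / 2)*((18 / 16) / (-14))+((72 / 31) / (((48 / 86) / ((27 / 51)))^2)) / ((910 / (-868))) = -10246779 / 4207840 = -2.44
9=9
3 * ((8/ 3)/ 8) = 1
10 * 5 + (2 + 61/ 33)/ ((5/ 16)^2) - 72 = 14362/ 825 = 17.41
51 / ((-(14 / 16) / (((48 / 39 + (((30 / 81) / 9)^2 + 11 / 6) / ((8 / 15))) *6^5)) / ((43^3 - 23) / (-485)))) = 413479940592064 / 1191645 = 346982482.70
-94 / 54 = -1.74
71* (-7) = -497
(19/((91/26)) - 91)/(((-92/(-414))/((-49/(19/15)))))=566055/38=14896.18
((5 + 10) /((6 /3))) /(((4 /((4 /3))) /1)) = 5 /2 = 2.50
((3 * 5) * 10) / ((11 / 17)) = 2550 / 11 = 231.82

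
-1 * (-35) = 35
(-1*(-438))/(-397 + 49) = -73/58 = -1.26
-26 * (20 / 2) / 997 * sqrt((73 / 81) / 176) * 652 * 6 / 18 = -42380 * sqrt(803) / 296109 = -4.06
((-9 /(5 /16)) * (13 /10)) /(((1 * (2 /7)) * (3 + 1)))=-819 /25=-32.76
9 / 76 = 0.12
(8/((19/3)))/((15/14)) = 112/95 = 1.18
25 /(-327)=-25 /327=-0.08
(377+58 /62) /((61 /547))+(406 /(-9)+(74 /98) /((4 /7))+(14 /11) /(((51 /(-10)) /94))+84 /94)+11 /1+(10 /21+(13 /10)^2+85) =89545613970007 /26176498425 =3420.84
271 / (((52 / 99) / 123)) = 3299967 / 52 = 63460.90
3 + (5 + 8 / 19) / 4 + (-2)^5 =-2101 / 76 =-27.64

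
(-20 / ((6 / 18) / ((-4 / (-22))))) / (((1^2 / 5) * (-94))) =0.58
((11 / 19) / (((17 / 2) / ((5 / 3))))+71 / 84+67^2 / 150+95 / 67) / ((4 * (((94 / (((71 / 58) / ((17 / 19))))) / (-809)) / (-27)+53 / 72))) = 758915375069511 / 69470619067150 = 10.92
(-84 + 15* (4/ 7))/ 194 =-264/ 679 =-0.39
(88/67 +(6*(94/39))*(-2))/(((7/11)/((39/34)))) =-396792/7973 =-49.77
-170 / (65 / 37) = -1258 / 13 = -96.77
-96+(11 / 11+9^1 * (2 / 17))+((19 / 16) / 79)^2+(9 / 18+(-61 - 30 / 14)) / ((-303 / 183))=-1077409148373 / 19202708224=-56.11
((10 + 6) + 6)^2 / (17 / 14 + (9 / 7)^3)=332024 / 2291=144.93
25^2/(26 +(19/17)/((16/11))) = 170000/7281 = 23.35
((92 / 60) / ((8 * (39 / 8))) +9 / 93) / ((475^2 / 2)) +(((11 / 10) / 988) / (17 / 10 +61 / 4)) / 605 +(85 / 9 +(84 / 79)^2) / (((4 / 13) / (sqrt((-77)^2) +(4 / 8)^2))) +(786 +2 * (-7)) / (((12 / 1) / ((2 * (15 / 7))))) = 801451723473818472907 / 273466895728950000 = 2930.71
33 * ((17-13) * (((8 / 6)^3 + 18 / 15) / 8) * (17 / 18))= 45067 / 810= 55.64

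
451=451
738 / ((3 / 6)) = 1476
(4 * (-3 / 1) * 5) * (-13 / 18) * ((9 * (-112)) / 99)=-14560 / 33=-441.21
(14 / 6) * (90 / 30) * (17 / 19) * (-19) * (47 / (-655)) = 5593 / 655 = 8.54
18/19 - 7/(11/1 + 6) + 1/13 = 2572/4199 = 0.61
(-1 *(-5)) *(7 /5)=7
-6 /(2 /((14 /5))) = -42 /5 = -8.40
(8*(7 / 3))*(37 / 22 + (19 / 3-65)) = -105308 / 99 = -1063.72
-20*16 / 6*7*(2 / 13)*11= -24640 / 39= -631.79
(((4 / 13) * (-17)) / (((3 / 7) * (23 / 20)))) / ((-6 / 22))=104720 / 2691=38.91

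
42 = 42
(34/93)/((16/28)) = 119/186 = 0.64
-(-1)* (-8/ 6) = -4/ 3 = -1.33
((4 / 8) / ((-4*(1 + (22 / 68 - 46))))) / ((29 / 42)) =51 / 12586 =0.00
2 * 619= 1238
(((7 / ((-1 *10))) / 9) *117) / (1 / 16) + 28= -588 / 5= -117.60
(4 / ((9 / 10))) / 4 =10 / 9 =1.11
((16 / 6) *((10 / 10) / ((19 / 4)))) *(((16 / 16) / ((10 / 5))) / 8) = 2 / 57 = 0.04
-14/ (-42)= 1/ 3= 0.33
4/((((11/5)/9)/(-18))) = -3240/11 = -294.55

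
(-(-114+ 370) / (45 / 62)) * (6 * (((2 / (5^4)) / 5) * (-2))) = 2.71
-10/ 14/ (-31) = 5/ 217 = 0.02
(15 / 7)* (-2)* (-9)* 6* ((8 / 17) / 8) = 1620 / 119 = 13.61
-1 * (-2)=2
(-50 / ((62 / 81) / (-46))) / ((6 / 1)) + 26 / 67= 1040981 / 2077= 501.19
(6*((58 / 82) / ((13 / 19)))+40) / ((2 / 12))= 147756 / 533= 277.22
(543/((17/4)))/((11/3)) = 6516/187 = 34.84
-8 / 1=-8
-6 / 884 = -3 / 442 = -0.01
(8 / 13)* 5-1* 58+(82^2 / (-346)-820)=-2011408 / 2249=-894.36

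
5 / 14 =0.36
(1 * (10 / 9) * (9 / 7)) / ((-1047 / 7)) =-10 / 1047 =-0.01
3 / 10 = 0.30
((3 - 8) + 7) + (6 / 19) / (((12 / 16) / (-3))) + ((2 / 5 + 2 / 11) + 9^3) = 763183 / 1045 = 730.32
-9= -9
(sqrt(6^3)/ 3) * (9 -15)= -12 * sqrt(6)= -29.39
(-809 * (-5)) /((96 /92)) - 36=92171 /24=3840.46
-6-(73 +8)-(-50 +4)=-41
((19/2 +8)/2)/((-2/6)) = -105/4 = -26.25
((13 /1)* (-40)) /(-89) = 520 /89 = 5.84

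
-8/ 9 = -0.89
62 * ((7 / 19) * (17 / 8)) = 3689 / 76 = 48.54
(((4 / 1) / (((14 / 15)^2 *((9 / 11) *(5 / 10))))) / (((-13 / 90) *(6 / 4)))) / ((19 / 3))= -99000 / 12103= -8.18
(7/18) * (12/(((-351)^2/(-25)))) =-350/369603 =-0.00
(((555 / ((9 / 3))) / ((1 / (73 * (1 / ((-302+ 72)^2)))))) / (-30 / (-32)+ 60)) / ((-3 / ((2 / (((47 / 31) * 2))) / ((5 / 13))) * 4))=-83731 / 139854375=-0.00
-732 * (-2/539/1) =2.72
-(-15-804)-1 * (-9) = 828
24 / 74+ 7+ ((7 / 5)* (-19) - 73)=-17071 / 185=-92.28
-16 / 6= -8 / 3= -2.67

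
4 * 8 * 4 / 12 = 32 / 3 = 10.67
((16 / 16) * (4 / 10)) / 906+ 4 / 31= 9091 / 70215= 0.13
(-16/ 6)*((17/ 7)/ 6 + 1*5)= -908/ 63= -14.41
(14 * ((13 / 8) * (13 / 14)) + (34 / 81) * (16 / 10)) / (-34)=-70621 / 110160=-0.64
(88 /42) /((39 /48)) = 704 /273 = 2.58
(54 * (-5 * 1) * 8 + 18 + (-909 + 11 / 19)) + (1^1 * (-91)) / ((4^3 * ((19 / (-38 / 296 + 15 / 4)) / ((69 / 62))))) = -4255001557 / 1394752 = -3050.72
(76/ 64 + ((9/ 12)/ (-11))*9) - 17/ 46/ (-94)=109929/ 190256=0.58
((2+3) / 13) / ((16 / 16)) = 5 / 13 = 0.38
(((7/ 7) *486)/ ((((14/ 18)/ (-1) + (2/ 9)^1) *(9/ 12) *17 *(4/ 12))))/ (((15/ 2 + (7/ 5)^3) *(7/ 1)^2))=-874800/ 2133313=-0.41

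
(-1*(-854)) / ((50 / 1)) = 427 / 25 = 17.08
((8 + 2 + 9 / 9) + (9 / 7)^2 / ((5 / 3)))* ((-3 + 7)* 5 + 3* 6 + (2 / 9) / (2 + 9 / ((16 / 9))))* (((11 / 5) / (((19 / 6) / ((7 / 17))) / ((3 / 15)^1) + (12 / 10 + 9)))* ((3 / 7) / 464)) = 2765477 / 145183570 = 0.02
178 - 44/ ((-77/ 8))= 1278/ 7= 182.57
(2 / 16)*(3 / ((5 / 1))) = 3 / 40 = 0.08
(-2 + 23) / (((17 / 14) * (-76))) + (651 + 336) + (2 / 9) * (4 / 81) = 464709863 / 470934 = 986.78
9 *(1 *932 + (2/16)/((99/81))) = 738225/88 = 8388.92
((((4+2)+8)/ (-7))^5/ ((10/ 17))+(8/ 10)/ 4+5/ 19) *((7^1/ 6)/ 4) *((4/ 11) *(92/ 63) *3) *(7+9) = -1257088/ 3135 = -400.99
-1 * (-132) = 132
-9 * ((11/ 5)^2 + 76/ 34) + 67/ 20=-102557/ 1700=-60.33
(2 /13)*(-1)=-2 /13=-0.15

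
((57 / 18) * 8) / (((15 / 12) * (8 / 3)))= 38 / 5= 7.60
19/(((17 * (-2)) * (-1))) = 19/34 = 0.56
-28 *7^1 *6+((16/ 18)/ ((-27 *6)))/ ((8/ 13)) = -1714621/ 1458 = -1176.01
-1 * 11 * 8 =-88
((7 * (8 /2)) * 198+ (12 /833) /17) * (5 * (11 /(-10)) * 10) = -4317972780 /14161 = -304920.05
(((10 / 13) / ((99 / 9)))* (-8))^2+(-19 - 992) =-20667539 / 20449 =-1010.69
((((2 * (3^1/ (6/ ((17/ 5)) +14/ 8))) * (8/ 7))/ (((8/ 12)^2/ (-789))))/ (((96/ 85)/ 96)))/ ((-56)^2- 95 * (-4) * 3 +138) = -246262680/ 3692311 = -66.70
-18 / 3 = -6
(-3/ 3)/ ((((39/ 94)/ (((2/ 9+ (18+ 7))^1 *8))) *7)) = -170704/ 2457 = -69.48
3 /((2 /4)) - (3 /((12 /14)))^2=-6.25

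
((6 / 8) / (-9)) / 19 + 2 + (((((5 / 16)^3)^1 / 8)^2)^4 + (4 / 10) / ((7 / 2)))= 5595052941257657138139261134811944703403 / 2651809851590907166443095085259287429120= 2.11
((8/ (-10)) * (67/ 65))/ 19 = -268/ 6175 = -0.04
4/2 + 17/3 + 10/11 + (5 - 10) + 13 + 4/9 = 1685/99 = 17.02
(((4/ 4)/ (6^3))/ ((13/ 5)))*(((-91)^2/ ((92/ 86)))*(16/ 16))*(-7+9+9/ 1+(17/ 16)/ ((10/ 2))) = 356083/ 2304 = 154.55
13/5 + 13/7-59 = -1909/35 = -54.54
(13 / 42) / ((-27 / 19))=-247 / 1134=-0.22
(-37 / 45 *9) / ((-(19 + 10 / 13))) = 481 / 1285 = 0.37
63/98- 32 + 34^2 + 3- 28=15395/14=1099.64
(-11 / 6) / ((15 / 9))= -1.10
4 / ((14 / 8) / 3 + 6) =48 / 79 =0.61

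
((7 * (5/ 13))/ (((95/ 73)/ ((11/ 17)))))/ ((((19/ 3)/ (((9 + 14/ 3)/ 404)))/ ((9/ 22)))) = 188559/ 64463048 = 0.00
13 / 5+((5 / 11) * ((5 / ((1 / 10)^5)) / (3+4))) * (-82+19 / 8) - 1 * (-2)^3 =-142186917 / 55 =-2585216.67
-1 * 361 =-361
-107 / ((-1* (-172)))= -107 / 172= -0.62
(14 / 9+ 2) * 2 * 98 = 6272 / 9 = 696.89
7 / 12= 0.58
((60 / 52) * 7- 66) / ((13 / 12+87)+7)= -9036 / 14833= -0.61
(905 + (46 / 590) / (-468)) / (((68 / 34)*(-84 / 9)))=-124944277 / 2577120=-48.48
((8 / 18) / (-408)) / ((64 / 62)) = -31 / 29376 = -0.00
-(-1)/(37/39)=39/37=1.05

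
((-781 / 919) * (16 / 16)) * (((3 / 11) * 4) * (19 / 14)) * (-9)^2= -655614 / 6433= -101.91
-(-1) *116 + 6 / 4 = 235 / 2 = 117.50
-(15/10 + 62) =-127/2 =-63.50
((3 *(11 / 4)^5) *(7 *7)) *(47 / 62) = 1112701359 / 63488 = 17526.17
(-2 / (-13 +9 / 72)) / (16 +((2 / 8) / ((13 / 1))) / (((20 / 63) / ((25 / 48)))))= 53248 / 5495359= 0.01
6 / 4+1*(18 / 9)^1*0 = 3 / 2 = 1.50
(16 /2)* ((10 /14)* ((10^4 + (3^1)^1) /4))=14290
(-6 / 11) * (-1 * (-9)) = -54 / 11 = -4.91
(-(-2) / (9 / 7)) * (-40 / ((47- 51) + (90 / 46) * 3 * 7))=-12880 / 7677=-1.68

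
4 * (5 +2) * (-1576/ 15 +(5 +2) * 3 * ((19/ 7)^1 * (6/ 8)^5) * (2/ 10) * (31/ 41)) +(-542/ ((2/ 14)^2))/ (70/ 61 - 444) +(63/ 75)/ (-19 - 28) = -1411579022065751/ 499737388800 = -2824.64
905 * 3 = 2715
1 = 1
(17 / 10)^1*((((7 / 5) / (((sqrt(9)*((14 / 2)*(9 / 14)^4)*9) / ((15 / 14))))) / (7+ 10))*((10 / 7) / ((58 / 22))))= 4312 / 1712421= 0.00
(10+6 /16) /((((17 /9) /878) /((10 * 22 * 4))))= 72145260 /17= 4243838.82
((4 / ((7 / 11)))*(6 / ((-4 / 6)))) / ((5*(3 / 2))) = -264 / 35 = -7.54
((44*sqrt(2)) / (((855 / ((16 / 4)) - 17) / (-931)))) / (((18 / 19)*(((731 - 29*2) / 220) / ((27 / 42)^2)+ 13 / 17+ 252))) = -1.19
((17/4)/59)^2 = 0.01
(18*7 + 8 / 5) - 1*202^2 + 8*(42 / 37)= -7523454 / 185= -40667.32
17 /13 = 1.31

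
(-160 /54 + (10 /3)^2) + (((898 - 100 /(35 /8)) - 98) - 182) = 114022 /189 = 603.29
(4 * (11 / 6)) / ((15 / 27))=66 / 5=13.20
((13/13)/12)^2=1/144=0.01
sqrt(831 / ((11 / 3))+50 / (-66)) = sqrt(245982) / 33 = 15.03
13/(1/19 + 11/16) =3952/225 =17.56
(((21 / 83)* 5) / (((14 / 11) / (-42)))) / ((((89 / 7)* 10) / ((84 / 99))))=-2058 / 7387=-0.28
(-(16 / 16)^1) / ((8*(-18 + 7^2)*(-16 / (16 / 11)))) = 1 / 2728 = 0.00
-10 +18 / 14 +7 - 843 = -5913 / 7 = -844.71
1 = 1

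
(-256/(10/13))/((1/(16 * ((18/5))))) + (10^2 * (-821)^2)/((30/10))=1683664804/75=22448864.05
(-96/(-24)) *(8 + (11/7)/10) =1142/35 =32.63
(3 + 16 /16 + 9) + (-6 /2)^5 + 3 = -227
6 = 6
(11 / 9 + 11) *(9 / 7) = 110 / 7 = 15.71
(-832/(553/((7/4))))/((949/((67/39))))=-1072/224913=-0.00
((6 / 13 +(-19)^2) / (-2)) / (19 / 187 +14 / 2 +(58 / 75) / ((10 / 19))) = -329517375 / 15626962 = -21.09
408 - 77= 331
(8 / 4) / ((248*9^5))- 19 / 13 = -139119431 / 95186988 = -1.46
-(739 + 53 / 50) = -37003 / 50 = -740.06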